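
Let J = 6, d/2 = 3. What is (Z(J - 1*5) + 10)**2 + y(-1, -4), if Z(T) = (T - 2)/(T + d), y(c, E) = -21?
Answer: 3732/49 ≈ 76.163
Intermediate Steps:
d = 6 (d = 2*3 = 6)
Z(T) = (-2 + T)/(6 + T) (Z(T) = (T - 2)/(T + 6) = (-2 + T)/(6 + T))
(Z(J - 1*5) + 10)**2 + y(-1, -4) = ((-2 + (6 - 1*5))/(6 + (6 - 1*5)) + 10)**2 - 21 = ((-2 + (6 - 5))/(6 + (6 - 5)) + 10)**2 - 21 = ((-2 + 1)/(6 + 1) + 10)**2 - 21 = (-1/7 + 10)**2 - 21 = (69/7)**2 - 21 = 4761/49 - 21 = 3732/49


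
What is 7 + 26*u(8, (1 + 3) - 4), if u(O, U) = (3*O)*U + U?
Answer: 7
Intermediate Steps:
u(O, U) = U + 3*O*U (u(O, U) = 3*O*U + U = U + 3*O*U)
7 + 26*u(8, (1 + 3) - 4) = 7 + 26*(((1 + 3) - 4)*(1 + 3*8)) = 7 + 26*((4 - 4)*(1 + 24)) = 7 + 26*(0*25) = 7 + 26*0 = 7 + 0 = 7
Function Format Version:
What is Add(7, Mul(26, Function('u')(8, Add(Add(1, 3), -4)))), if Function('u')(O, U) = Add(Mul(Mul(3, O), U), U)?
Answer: 7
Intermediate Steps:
Function('u')(O, U) = Add(U, Mul(3, O, U)) (Function('u')(O, U) = Add(Mul(3, O, U), U) = Add(U, Mul(3, O, U)))
Add(7, Mul(26, Function('u')(8, Add(Add(1, 3), -4)))) = Add(7, Mul(26, Mul(Add(Add(1, 3), -4), Add(1, Mul(3, 8))))) = Add(7, Mul(26, Mul(Add(4, -4), Add(1, 24)))) = Add(7, Mul(26, Mul(0, 25))) = Add(7, Mul(26, 0)) = Add(7, 0) = 7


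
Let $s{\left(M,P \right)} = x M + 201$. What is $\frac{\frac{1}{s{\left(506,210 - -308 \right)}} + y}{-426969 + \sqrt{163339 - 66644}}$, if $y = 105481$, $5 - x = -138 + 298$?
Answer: $- \frac{1761604316164206}{7130668408639457} - \frac{4125836574 \sqrt{96695}}{7130668408639457} \approx -0.24723$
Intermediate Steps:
$x = -155$ ($x = 5 - \left(-138 + 298\right) = 5 - 160 = -155$)
$s{\left(M,P \right)} = 201 - 155 M$ ($s{\left(M,P \right)} = - 155 M + 201 = 201 - 155 M$)
$\frac{\frac{1}{s{\left(506,210 - -308 \right)}} + y}{-426969 + \sqrt{163339 - 66644}} = \frac{\frac{1}{201 - 78430} + 105481}{-426969 + \sqrt{163339 - 66644}} = \frac{\frac{1}{201 - 78430} + 105481}{-426969 + \sqrt{96695}} = \frac{\frac{1}{-78229} + 105481}{-426969 + \sqrt{96695}} = \frac{- \frac{1}{78229} + 105481}{-426969 + \sqrt{96695}} = \frac{8251673148}{78229 \left(-426969 + \sqrt{96695}\right)}$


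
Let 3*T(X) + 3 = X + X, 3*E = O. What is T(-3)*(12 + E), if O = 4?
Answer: -40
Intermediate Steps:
E = 4/3 (E = (⅓)*4 = 4/3 ≈ 1.3333)
T(X) = -1 + 2*X/3 (T(X) = -1 + (X + X)/3 = -1 + (2*X)/3 = -1 + 2*X/3)
T(-3)*(12 + E) = (-1 + (⅔)*(-3))*(12 + 4/3) = (-1 - 2)*(40/3) = -3*40/3 = -40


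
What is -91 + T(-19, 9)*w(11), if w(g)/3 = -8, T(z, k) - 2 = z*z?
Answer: -8803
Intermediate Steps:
T(z, k) = 2 + z² (T(z, k) = 2 + z*z = 2 + z²)
w(g) = -24 (w(g) = 3*(-8) = -24)
-91 + T(-19, 9)*w(11) = -91 + (2 + (-19)²)*(-24) = -91 + (2 + 361)*(-24) = -91 + 363*(-24) = -91 - 8712 = -8803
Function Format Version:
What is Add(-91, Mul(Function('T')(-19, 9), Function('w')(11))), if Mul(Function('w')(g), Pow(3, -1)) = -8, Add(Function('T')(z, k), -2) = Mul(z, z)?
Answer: -8803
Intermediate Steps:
Function('T')(z, k) = Add(2, Pow(z, 2)) (Function('T')(z, k) = Add(2, Mul(z, z)) = Add(2, Pow(z, 2)))
Function('w')(g) = -24 (Function('w')(g) = Mul(3, -8) = -24)
Add(-91, Mul(Function('T')(-19, 9), Function('w')(11))) = Add(-91, Mul(Add(2, Pow(-19, 2)), -24)) = Add(-91, Mul(Add(2, 361), -24)) = Add(-91, Mul(363, -24)) = Add(-91, -8712) = -8803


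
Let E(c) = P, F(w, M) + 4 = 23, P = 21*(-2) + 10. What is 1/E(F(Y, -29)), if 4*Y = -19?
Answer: -1/32 ≈ -0.031250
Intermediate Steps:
Y = -19/4 (Y = (¼)*(-19) = -19/4 ≈ -4.7500)
P = -32 (P = -42 + 10 = -32)
F(w, M) = 19 (F(w, M) = -4 + 23 = 19)
E(c) = -32
1/E(F(Y, -29)) = 1/(-32) = -1/32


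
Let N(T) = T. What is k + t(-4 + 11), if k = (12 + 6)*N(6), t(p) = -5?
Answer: 103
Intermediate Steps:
k = 108 (k = (12 + 6)*6 = 18*6 = 108)
k + t(-4 + 11) = 108 - 5 = 103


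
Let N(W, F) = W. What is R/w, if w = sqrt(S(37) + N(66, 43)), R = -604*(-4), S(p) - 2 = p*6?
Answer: 1208*sqrt(290)/145 ≈ 141.87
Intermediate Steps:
S(p) = 2 + 6*p (S(p) = 2 + p*6 = 2 + 6*p)
R = 2416
w = sqrt(290) (w = sqrt((2 + 6*37) + 66) = sqrt((2 + 222) + 66) = sqrt(224 + 66) = sqrt(290) ≈ 17.029)
R/w = 2416/(sqrt(290)) = 2416*(sqrt(290)/290) = 1208*sqrt(290)/145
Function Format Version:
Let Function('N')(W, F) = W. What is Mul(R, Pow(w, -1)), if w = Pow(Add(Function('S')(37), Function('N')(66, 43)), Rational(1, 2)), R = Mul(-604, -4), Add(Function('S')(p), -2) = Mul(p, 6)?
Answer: Mul(Rational(1208, 145), Pow(290, Rational(1, 2))) ≈ 141.87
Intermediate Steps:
Function('S')(p) = Add(2, Mul(6, p)) (Function('S')(p) = Add(2, Mul(p, 6)) = Add(2, Mul(6, p)))
R = 2416
w = Pow(290, Rational(1, 2)) (w = Pow(Add(Add(2, Mul(6, 37)), 66), Rational(1, 2)) = Pow(Add(Add(2, 222), 66), Rational(1, 2)) = Pow(Add(224, 66), Rational(1, 2)) = Pow(290, Rational(1, 2)) ≈ 17.029)
Mul(R, Pow(w, -1)) = Mul(2416, Pow(Pow(290, Rational(1, 2)), -1)) = Mul(2416, Mul(Rational(1, 290), Pow(290, Rational(1, 2)))) = Mul(Rational(1208, 145), Pow(290, Rational(1, 2)))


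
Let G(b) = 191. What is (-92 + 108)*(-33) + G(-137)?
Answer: -337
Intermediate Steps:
(-92 + 108)*(-33) + G(-137) = (-92 + 108)*(-33) + 191 = 16*(-33) + 191 = -528 + 191 = -337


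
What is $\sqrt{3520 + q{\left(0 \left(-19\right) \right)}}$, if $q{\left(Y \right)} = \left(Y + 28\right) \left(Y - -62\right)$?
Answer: $6 \sqrt{146} \approx 72.498$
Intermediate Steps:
$q{\left(Y \right)} = \left(28 + Y\right) \left(62 + Y\right)$ ($q{\left(Y \right)} = \left(28 + Y\right) \left(Y + 62\right) = \left(28 + Y\right) \left(62 + Y\right)$)
$\sqrt{3520 + q{\left(0 \left(-19\right) \right)}} = \sqrt{3520 + \left(1736 + \left(0 \left(-19\right)\right)^{2} + 90 \cdot 0 \left(-19\right)\right)} = \sqrt{3520 + \left(1736 + 0^{2} + 90 \cdot 0\right)} = \sqrt{3520 + \left(1736 + 0 + 0\right)} = \sqrt{3520 + 1736} = \sqrt{5256} = 6 \sqrt{146}$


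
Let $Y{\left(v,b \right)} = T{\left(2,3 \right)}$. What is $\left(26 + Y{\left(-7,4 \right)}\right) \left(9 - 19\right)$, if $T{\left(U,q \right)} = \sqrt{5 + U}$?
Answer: $-260 - 10 \sqrt{7} \approx -286.46$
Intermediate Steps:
$Y{\left(v,b \right)} = \sqrt{7}$ ($Y{\left(v,b \right)} = \sqrt{5 + 2} = \sqrt{7}$)
$\left(26 + Y{\left(-7,4 \right)}\right) \left(9 - 19\right) = \left(26 + \sqrt{7}\right) \left(9 - 19\right) = \left(26 + \sqrt{7}\right) \left(-10\right) = -260 - 10 \sqrt{7}$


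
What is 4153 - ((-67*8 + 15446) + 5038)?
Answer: -15795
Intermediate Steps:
4153 - ((-67*8 + 15446) + 5038) = 4153 - ((-536 + 15446) + 5038) = 4153 - (14910 + 5038) = 4153 - 1*19948 = 4153 - 19948 = -15795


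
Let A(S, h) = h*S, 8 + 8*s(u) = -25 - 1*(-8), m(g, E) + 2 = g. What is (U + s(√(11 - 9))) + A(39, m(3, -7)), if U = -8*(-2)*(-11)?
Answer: -1121/8 ≈ -140.13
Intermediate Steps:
m(g, E) = -2 + g
s(u) = -25/8 (s(u) = -1 + (-25 - 1*(-8))/8 = -1 + (-25 + 8)/8 = -1 + (⅛)*(-17) = -1 - 17/8 = -25/8)
U = -176 (U = 16*(-11) = -176)
A(S, h) = S*h
(U + s(√(11 - 9))) + A(39, m(3, -7)) = (-176 - 25/8) + 39*(-2 + 3) = -1433/8 + 39*1 = -1433/8 + 39 = -1121/8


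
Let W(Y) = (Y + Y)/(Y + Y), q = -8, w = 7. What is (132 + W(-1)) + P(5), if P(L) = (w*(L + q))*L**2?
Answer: -392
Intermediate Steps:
W(Y) = 1 (W(Y) = (2*Y)/((2*Y)) = (2*Y)*(1/(2*Y)) = 1)
P(L) = L**2*(-56 + 7*L) (P(L) = (7*(L - 8))*L**2 = (7*(-8 + L))*L**2 = (-56 + 7*L)*L**2 = L**2*(-56 + 7*L))
(132 + W(-1)) + P(5) = (132 + 1) + 7*5**2*(-8 + 5) = 133 + 7*25*(-3) = 133 - 525 = -392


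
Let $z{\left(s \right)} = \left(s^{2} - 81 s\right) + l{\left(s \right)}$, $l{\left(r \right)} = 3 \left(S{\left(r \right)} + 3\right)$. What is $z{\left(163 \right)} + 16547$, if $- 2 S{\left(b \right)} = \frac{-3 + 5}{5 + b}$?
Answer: $\frac{1675631}{56} \approx 29922.0$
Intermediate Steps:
$S{\left(b \right)} = - \frac{1}{5 + b}$ ($S{\left(b \right)} = - \frac{\left(-3 + 5\right) \frac{1}{5 + b}}{2} = - \frac{2 \frac{1}{5 + b}}{2} = - \frac{1}{5 + b}$)
$l{\left(r \right)} = 9 - \frac{3}{5 + r}$ ($l{\left(r \right)} = 3 \left(- \frac{1}{5 + r} + 3\right) = 3 \left(3 - \frac{1}{5 + r}\right) = 9 - \frac{3}{5 + r}$)
$z{\left(s \right)} = s^{2} - 81 s + \frac{3 \left(14 + 3 s\right)}{5 + s}$ ($z{\left(s \right)} = \left(s^{2} - 81 s\right) + \frac{3 \left(14 + 3 s\right)}{5 + s} = s^{2} - 81 s + \frac{3 \left(14 + 3 s\right)}{5 + s}$)
$z{\left(163 \right)} + 16547 = \frac{-3 + \left(5 + 163\right) \left(9 + 163^{2} - 13203\right)}{5 + 163} + 16547 = \frac{-3 + 168 \left(9 + 26569 - 13203\right)}{168} + 16547 = \frac{-3 + 168 \cdot 13375}{168} + 16547 = \frac{-3 + 2247000}{168} + 16547 = \frac{1}{168} \cdot 2246997 + 16547 = \frac{748999}{56} + 16547 = \frac{1675631}{56}$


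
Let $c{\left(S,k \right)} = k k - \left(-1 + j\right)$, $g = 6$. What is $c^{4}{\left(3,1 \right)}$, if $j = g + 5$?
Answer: $6561$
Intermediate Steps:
$j = 11$ ($j = 6 + 5 = 11$)
$c{\left(S,k \right)} = -10 + k^{2}$ ($c{\left(S,k \right)} = k k + \left(1 - 11\right) = k^{2} + \left(1 - 11\right) = k^{2} - 10 = -10 + k^{2}$)
$c^{4}{\left(3,1 \right)} = \left(-10 + 1^{2}\right)^{4} = \left(-10 + 1\right)^{4} = \left(-9\right)^{4} = 6561$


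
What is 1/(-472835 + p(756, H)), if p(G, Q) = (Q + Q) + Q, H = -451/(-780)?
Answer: -260/122936649 ≈ -2.1149e-6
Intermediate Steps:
H = 451/780 (H = -451*(-1/780) = 451/780 ≈ 0.57821)
p(G, Q) = 3*Q (p(G, Q) = 2*Q + Q = 3*Q)
1/(-472835 + p(756, H)) = 1/(-472835 + 3*(451/780)) = 1/(-472835 + 451/260) = 1/(-122936649/260) = -260/122936649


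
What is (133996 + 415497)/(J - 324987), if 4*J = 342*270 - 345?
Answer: -2197972/1207953 ≈ -1.8196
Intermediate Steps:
J = 91995/4 (J = (342*270 - 345)/4 = (92340 - 345)/4 = (¼)*91995 = 91995/4 ≈ 22999.)
(133996 + 415497)/(J - 324987) = (133996 + 415497)/(91995/4 - 324987) = 549493/(-1207953/4) = 549493*(-4/1207953) = -2197972/1207953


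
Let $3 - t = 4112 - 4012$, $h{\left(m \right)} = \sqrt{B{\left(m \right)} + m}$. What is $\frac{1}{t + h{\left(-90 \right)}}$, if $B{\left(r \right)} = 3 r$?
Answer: $- \frac{97}{9769} - \frac{6 i \sqrt{10}}{9769} \approx -0.0099294 - 0.0019422 i$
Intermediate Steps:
$h{\left(m \right)} = 2 \sqrt{m}$ ($h{\left(m \right)} = \sqrt{3 m + m} = \sqrt{4 m} = 2 \sqrt{m}$)
$t = -97$ ($t = 3 - \left(4112 - 4012\right) = 3 - 100 = -97$)
$\frac{1}{t + h{\left(-90 \right)}} = \frac{1}{-97 + 2 \sqrt{-90}} = \frac{1}{-97 + 2 \cdot 3 i \sqrt{10}} = \frac{1}{-97 + 6 i \sqrt{10}}$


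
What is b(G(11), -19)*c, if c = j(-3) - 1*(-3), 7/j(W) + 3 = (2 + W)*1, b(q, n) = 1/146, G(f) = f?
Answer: 5/584 ≈ 0.0085616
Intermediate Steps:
b(q, n) = 1/146
j(W) = 7/(-1 + W) (j(W) = 7/(-3 + (2 + W)*1) = 7/(-3 + (2 + W)) = 7/(-1 + W))
c = 5/4 (c = 7/(-1 - 3) - 1*(-3) = 7/(-4) + 3 = 7*(-1/4) + 3 = -7/4 + 3 = 5/4 ≈ 1.2500)
b(G(11), -19)*c = (1/146)*(5/4) = 5/584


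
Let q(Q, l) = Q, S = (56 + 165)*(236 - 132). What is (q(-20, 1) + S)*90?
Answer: 2066760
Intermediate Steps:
S = 22984 (S = 221*104 = 22984)
(q(-20, 1) + S)*90 = (-20 + 22984)*90 = 22964*90 = 2066760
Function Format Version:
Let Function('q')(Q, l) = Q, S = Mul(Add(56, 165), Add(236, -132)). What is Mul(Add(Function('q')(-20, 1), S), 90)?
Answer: 2066760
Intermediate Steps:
S = 22984 (S = Mul(221, 104) = 22984)
Mul(Add(Function('q')(-20, 1), S), 90) = Mul(Add(-20, 22984), 90) = Mul(22964, 90) = 2066760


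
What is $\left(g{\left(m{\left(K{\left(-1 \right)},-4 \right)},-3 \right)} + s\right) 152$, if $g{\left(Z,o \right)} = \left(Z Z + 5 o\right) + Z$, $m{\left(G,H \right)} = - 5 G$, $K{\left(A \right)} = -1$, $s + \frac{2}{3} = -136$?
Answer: $- \frac{55480}{3} \approx -18493.0$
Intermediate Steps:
$s = - \frac{410}{3}$ ($s = - \frac{2}{3} - 136 = - \frac{410}{3} \approx -136.67$)
$g{\left(Z,o \right)} = Z + Z^{2} + 5 o$ ($g{\left(Z,o \right)} = \left(Z^{2} + 5 o\right) + Z = Z + Z^{2} + 5 o$)
$\left(g{\left(m{\left(K{\left(-1 \right)},-4 \right)},-3 \right)} + s\right) 152 = \left(\left(\left(-5\right) \left(-1\right) + \left(\left(-5\right) \left(-1\right)\right)^{2} + 5 \left(-3\right)\right) - \frac{410}{3}\right) 152 = \left(\left(5 + 5^{2} - 15\right) - \frac{410}{3}\right) 152 = \left(\left(5 + 25 - 15\right) - \frac{410}{3}\right) 152 = \left(15 - \frac{410}{3}\right) 152 = \left(- \frac{365}{3}\right) 152 = - \frac{55480}{3}$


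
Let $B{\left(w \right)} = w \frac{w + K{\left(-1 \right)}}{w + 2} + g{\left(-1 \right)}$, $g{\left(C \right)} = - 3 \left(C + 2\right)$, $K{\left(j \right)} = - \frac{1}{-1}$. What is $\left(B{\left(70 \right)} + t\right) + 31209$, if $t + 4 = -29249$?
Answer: $\frac{72793}{36} \approx 2022.0$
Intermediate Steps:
$K{\left(j \right)} = 1$ ($K{\left(j \right)} = \left(-1\right) \left(-1\right) = 1$)
$t = -29253$ ($t = -4 - 29249 = -29253$)
$g{\left(C \right)} = -6 - 3 C$ ($g{\left(C \right)} = - 3 \left(2 + C\right) = -6 - 3 C$)
$B{\left(w \right)} = -3 + \frac{w \left(1 + w\right)}{2 + w}$ ($B{\left(w \right)} = w \frac{w + 1}{w + 2} - 3 = w \frac{1 + w}{2 + w} + \left(-6 + 3\right) = w \frac{1 + w}{2 + w} - 3 = \frac{w \left(1 + w\right)}{2 + w} - 3 = -3 + \frac{w \left(1 + w\right)}{2 + w}$)
$\left(B{\left(70 \right)} + t\right) + 31209 = \left(\frac{-6 + 70^{2} - 140}{2 + 70} - 29253\right) + 31209 = \left(\frac{-6 + 4900 - 140}{72} - 29253\right) + 31209 = \left(\frac{1}{72} \cdot 4754 - 29253\right) + 31209 = \left(\frac{2377}{36} - 29253\right) + 31209 = - \frac{1050731}{36} + 31209 = \frac{72793}{36}$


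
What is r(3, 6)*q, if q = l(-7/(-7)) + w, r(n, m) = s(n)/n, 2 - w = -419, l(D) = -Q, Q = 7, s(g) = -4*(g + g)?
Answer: -3312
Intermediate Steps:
s(g) = -8*g
l(D) = -7 (l(D) = -1*7 = -7)
w = 421 (w = 2 - 1*(-419) = 2 + 419 = 421)
r(n, m) = -8 (r(n, m) = (-8*n)/n = -8)
q = 414 (q = -7 + 421 = 414)
r(3, 6)*q = -8*414 = -3312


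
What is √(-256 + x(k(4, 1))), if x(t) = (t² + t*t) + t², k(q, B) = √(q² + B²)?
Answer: I*√205 ≈ 14.318*I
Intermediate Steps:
k(q, B) = √(B² + q²)
x(t) = 3*t² (x(t) = (t² + t²) + t² = 2*t² + t² = 3*t²)
√(-256 + x(k(4, 1))) = √(-256 + 3*(√(1² + 4²))²) = √(-256 + 3*(√(1 + 16))²) = √(-256 + 3*(√17)²) = √(-256 + 3*17) = √(-256 + 51) = √(-205) = I*√205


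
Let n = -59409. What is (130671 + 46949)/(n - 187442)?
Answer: -177620/246851 ≈ -0.71954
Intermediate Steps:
(130671 + 46949)/(n - 187442) = (130671 + 46949)/(-59409 - 187442) = 177620/(-246851) = 177620*(-1/246851) = -177620/246851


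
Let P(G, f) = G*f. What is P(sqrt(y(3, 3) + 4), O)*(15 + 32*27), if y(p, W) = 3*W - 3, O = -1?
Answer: -879*sqrt(10) ≈ -2779.6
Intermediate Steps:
y(p, W) = -3 + 3*W
P(sqrt(y(3, 3) + 4), O)*(15 + 32*27) = (sqrt((-3 + 3*3) + 4)*(-1))*(15 + 32*27) = (sqrt((-3 + 9) + 4)*(-1))*(15 + 864) = (sqrt(6 + 4)*(-1))*879 = (sqrt(10)*(-1))*879 = -sqrt(10)*879 = -879*sqrt(10)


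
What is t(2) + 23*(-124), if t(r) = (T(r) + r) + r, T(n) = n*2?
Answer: -2844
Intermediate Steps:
T(n) = 2*n
t(r) = 4*r (t(r) = (2*r + r) + r = 3*r + r = 4*r)
t(2) + 23*(-124) = 4*2 + 23*(-124) = 8 - 2852 = -2844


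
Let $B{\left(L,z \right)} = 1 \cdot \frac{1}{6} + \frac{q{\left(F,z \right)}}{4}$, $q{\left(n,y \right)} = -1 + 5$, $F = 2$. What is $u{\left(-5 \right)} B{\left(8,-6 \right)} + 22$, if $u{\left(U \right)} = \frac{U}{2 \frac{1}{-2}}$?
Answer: $\frac{167}{6} \approx 27.833$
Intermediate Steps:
$u{\left(U \right)} = - U$ ($u{\left(U \right)} = \frac{U}{2 \left(- \frac{1}{2}\right)} = \frac{U}{-1} = U \left(-1\right) = - U$)
$q{\left(n,y \right)} = 4$
$B{\left(L,z \right)} = \frac{7}{6}$ ($B{\left(L,z \right)} = 1 \cdot \frac{1}{6} + \frac{4}{4} = 1 \cdot \frac{1}{6} + 4 \cdot \frac{1}{4} = \frac{1}{6} + 1 = \frac{7}{6}$)
$u{\left(-5 \right)} B{\left(8,-6 \right)} + 22 = \left(-1\right) \left(-5\right) \frac{7}{6} + 22 = 5 \cdot \frac{7}{6} + 22 = \frac{35}{6} + 22 = \frac{167}{6}$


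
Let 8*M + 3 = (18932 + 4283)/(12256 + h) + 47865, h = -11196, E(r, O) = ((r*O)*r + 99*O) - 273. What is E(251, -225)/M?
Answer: -24079423008/10151387 ≈ -2372.0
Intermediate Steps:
E(r, O) = -273 + 99*O + O*r² (E(r, O) = ((O*r)*r + 99*O) - 273 = (O*r² + 99*O) - 273 = (99*O + O*r²) - 273 = -273 + 99*O + O*r²)
M = 10151387/1696 (M = -3/8 + ((18932 + 4283)/(12256 - 11196) + 47865)/8 = -3/8 + (23215/1060 + 47865)/8 = -3/8 + (23215*(1/1060) + 47865)/8 = -3/8 + (4643/212 + 47865)/8 = -3/8 + (⅛)*(10152023/212) = -3/8 + 10152023/1696 = 10151387/1696 ≈ 5985.5)
E(251, -225)/M = (-273 + 99*(-225) - 225*251²)/(10151387/1696) = (-273 - 22275 - 225*63001)*(1696/10151387) = (-273 - 22275 - 14175225)*(1696/10151387) = -14197773*1696/10151387 = -24079423008/10151387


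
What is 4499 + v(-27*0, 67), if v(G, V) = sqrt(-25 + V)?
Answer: 4499 + sqrt(42) ≈ 4505.5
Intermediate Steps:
4499 + v(-27*0, 67) = 4499 + sqrt(-25 + 67) = 4499 + sqrt(42)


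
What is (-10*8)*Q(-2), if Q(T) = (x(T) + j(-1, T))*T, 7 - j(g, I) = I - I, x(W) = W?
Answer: 800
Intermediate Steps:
j(g, I) = 7 (j(g, I) = 7 - (I - I) = 7 - 1*0 = 7 + 0 = 7)
Q(T) = T*(7 + T) (Q(T) = (T + 7)*T = (7 + T)*T = T*(7 + T))
(-10*8)*Q(-2) = (-10*8)*(-2*(7 - 2)) = -(-160)*5 = -80*(-10) = 800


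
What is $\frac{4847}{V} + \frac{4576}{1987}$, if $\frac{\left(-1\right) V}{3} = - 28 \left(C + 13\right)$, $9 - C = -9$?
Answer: $\frac{21546893}{5174148} \approx 4.1643$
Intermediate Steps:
$C = 18$ ($C = 9 - -9 = 9 + 9 = 18$)
$V = 2604$ ($V = - 3 \left(- 28 \left(18 + 13\right)\right) = - 3 \left(\left(-28\right) 31\right) = \left(-3\right) \left(-868\right) = 2604$)
$\frac{4847}{V} + \frac{4576}{1987} = \frac{4847}{2604} + \frac{4576}{1987} = \frac{21546893}{5174148}$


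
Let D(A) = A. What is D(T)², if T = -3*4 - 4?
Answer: 256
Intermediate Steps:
T = -16 (T = -12 - 4 = -16)
D(T)² = (-16)² = 256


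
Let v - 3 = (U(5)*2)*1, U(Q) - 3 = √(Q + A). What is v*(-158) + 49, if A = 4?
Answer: -2321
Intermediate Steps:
U(Q) = 3 + √(4 + Q) (U(Q) = 3 + √(Q + 4) = 3 + √(4 + Q))
v = 15 (v = 3 + ((3 + √(4 + 5))*2)*1 = 3 + ((3 + √9)*2)*1 = 3 + ((3 + 3)*2)*1 = 3 + (6*2)*1 = 3 + 12*1 = 3 + 12 = 15)
v*(-158) + 49 = 15*(-158) + 49 = -2370 + 49 = -2321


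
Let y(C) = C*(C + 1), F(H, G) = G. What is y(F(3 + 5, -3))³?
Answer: 216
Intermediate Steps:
y(C) = C*(1 + C)
y(F(3 + 5, -3))³ = (-3*(1 - 3))³ = (-3*(-2))³ = 6³ = 216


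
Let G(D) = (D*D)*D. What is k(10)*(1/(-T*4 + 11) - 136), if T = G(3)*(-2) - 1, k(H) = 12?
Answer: -125660/77 ≈ -1631.9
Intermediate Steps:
G(D) = D**3 (G(D) = D**2*D = D**3)
T = -55 (T = 3**3*(-2) - 1 = 27*(-2) - 1 = -54 - 1 = -55)
k(10)*(1/(-T*4 + 11) - 136) = 12*(1/(-1*(-55)*4 + 11) - 136) = 12*(1/(55*4 + 11) - 136) = 12*(1/(220 + 11) - 136) = 12*(1/231 - 136) = 12*(-31415/231) = -125660/77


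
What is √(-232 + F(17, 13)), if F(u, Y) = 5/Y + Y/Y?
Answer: I*√38974/13 ≈ 15.186*I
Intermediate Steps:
F(u, Y) = 1 + 5/Y (F(u, Y) = 5/Y + 1 = 1 + 5/Y)
√(-232 + F(17, 13)) = √(-232 + (5 + 13)/13) = √(-232 + (1/13)*18) = √(-232 + 18/13) = √(-2998/13) = I*√38974/13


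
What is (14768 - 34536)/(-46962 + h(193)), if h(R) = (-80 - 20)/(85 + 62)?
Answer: 1452948/3451757 ≈ 0.42093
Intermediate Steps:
h(R) = -100/147
(14768 - 34536)/(-46962 + h(193)) = (14768 - 34536)/(-46962 - 100/147) = -19768/(-6903514/147) = -19768*(-147/6903514) = 1452948/3451757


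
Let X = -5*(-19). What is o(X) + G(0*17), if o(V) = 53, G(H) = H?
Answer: 53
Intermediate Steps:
X = 95
o(X) + G(0*17) = 53 + 0*17 = 53 + 0 = 53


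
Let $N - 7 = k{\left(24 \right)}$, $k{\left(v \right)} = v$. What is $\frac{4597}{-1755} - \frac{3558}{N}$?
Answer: $- \frac{6386797}{54405} \approx -117.39$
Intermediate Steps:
$N = 31$ ($N = 7 + 24 = 31$)
$\frac{4597}{-1755} - \frac{3558}{N} = \frac{4597}{-1755} - \frac{3558}{31} = 4597 \left(- \frac{1}{1755}\right) - \frac{3558}{31} = - \frac{4597}{1755} - \frac{3558}{31} = - \frac{6386797}{54405}$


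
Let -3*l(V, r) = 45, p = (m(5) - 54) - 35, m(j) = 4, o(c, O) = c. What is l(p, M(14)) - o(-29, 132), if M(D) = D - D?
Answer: 14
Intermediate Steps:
M(D) = 0
p = -85 (p = (4 - 54) - 35 = -50 - 35 = -85)
l(V, r) = -15 (l(V, r) = -⅓*45 = -15)
l(p, M(14)) - o(-29, 132) = -15 - 1*(-29) = -15 + 29 = 14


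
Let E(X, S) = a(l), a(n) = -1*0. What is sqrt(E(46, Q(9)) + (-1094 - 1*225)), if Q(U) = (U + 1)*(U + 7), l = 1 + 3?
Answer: I*sqrt(1319) ≈ 36.318*I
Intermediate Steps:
l = 4
Q(U) = (1 + U)*(7 + U)
a(n) = 0
E(X, S) = 0
sqrt(E(46, Q(9)) + (-1094 - 1*225)) = sqrt(0 + (-1094 - 1*225)) = sqrt(0 + (-1094 - 225)) = sqrt(0 - 1319) = sqrt(-1319) = I*sqrt(1319)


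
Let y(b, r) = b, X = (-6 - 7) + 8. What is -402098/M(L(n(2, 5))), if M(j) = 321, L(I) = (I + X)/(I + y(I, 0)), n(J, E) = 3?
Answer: -402098/321 ≈ -1252.6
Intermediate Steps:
X = -5 (X = -13 + 8 = -5)
L(I) = (-5 + I)/(2*I) (L(I) = (I - 5)/(I + I) = (-5 + I)/((2*I)) = (-5 + I)*(1/(2*I)) = (-5 + I)/(2*I))
-402098/M(L(n(2, 5))) = -402098/321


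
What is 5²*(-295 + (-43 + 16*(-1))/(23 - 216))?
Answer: -1421900/193 ≈ -7367.4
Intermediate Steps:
5²*(-295 + (-43 + 16*(-1))/(23 - 216)) = 25*(-295 + (-43 - 16)/(-193)) = 25*(-295 - 59*(-1/193)) = 25*(-295 + 59/193) = 25*(-56876/193) = -1421900/193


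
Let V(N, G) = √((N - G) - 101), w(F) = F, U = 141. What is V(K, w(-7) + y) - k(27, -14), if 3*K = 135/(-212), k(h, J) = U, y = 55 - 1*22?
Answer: -141 + I*√1429357/106 ≈ -141.0 + 11.279*I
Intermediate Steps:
y = 33 (y = 55 - 22 = 33)
k(h, J) = 141
K = -45/212 (K = (135/(-212))/3 = (135*(-1/212))/3 = (⅓)*(-135/212) = -45/212 ≈ -0.21226)
V(N, G) = √(-101 + N - G)
V(K, w(-7) + y) - k(27, -14) = √(-101 - 45/212 - (-7 + 33)) - 1*141 = √(-101 - 45/212 - 1*26) - 141 = √(-101 - 45/212 - 26) - 141 = √(-26969/212) - 141 = I*√1429357/106 - 141 = -141 + I*√1429357/106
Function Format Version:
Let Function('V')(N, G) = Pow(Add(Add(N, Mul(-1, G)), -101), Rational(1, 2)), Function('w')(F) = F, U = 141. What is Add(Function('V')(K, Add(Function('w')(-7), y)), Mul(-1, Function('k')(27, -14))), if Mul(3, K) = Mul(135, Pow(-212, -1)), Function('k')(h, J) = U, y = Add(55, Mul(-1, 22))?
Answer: Add(-141, Mul(Rational(1, 106), I, Pow(1429357, Rational(1, 2)))) ≈ Add(-141.00, Mul(11.279, I))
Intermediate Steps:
y = 33 (y = Add(55, -22) = 33)
Function('k')(h, J) = 141
K = Rational(-45, 212) (K = Mul(Rational(1, 3), Mul(135, Pow(-212, -1))) = Mul(Rational(1, 3), Mul(135, Rational(-1, 212))) = Mul(Rational(1, 3), Rational(-135, 212)) = Rational(-45, 212) ≈ -0.21226)
Function('V')(N, G) = Pow(Add(-101, N, Mul(-1, G)), Rational(1, 2))
Add(Function('V')(K, Add(Function('w')(-7), y)), Mul(-1, Function('k')(27, -14))) = Add(Pow(Add(-101, Rational(-45, 212), Mul(-1, Add(-7, 33))), Rational(1, 2)), Mul(-1, 141)) = Add(Pow(Add(-101, Rational(-45, 212), Mul(-1, 26)), Rational(1, 2)), -141) = Add(Pow(Add(-101, Rational(-45, 212), -26), Rational(1, 2)), -141) = Add(Pow(Rational(-26969, 212), Rational(1, 2)), -141) = Add(Mul(Rational(1, 106), I, Pow(1429357, Rational(1, 2))), -141) = Add(-141, Mul(Rational(1, 106), I, Pow(1429357, Rational(1, 2))))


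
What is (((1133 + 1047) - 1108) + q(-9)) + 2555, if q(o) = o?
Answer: 3618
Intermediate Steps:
(((1133 + 1047) - 1108) + q(-9)) + 2555 = (((1133 + 1047) - 1108) - 9) + 2555 = ((2180 - 1108) - 9) + 2555 = (1072 - 9) + 2555 = 1063 + 2555 = 3618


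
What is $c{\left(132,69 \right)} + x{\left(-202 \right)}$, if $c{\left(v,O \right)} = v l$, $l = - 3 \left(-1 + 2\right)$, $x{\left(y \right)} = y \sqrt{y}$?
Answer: $-396 - 202 i \sqrt{202} \approx -396.0 - 2871.0 i$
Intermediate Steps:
$x{\left(y \right)} = y^{\frac{3}{2}}$
$l = -3$ ($l = \left(-3\right) 1 = -3$)
$c{\left(v,O \right)} = - 3 v$ ($c{\left(v,O \right)} = v \left(-3\right) = - 3 v$)
$c{\left(132,69 \right)} + x{\left(-202 \right)} = \left(-3\right) 132 + \left(-202\right)^{\frac{3}{2}} = -396 - 202 i \sqrt{202}$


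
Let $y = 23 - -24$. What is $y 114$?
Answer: $5358$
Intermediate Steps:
$y = 47$ ($y = 23 + 24 = 47$)
$y 114 = 47 \cdot 114 = 5358$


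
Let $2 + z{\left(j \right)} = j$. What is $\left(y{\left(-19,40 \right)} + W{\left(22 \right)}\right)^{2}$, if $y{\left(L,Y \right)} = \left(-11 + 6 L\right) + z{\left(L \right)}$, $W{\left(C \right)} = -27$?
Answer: $29929$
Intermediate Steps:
$z{\left(j \right)} = -2 + j$
$y{\left(L,Y \right)} = -13 + 7 L$ ($y{\left(L,Y \right)} = \left(-11 + 6 L\right) + \left(-2 + L\right) = -13 + 7 L$)
$\left(y{\left(-19,40 \right)} + W{\left(22 \right)}\right)^{2} = \left(\left(-13 + 7 \left(-19\right)\right) - 27\right)^{2} = \left(\left(-13 - 133\right) - 27\right)^{2} = \left(-146 - 27\right)^{2} = \left(-173\right)^{2} = 29929$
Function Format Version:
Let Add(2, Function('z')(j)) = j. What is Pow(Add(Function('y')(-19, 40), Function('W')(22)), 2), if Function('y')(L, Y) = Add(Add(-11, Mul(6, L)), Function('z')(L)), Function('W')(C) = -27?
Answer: 29929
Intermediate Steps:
Function('z')(j) = Add(-2, j)
Function('y')(L, Y) = Add(-13, Mul(7, L)) (Function('y')(L, Y) = Add(Add(-11, Mul(6, L)), Add(-2, L)) = Add(-13, Mul(7, L)))
Pow(Add(Function('y')(-19, 40), Function('W')(22)), 2) = Pow(Add(Add(-13, Mul(7, -19)), -27), 2) = Pow(Add(Add(-13, -133), -27), 2) = Pow(Add(-146, -27), 2) = Pow(-173, 2) = 29929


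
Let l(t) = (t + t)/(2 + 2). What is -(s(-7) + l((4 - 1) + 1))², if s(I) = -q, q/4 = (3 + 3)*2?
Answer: -2116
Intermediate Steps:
l(t) = t/2 (l(t) = (2*t)/4 = (2*t)*(¼) = t/2)
q = 48 (q = 4*((3 + 3)*2) = 4*(6*2) = 4*12 = 48)
s(I) = -48 (s(I) = -1*48 = -48)
-(s(-7) + l((4 - 1) + 1))² = -(-48 + ((4 - 1) + 1)/2)² = -(-48 + (3 + 1)/2)² = -(-48 + (½)*4)² = -(-48 + 2)² = -1*(-46)² = -1*2116 = -2116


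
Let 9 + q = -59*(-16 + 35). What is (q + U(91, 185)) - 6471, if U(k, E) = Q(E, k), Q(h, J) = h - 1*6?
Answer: -7422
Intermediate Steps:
Q(h, J) = -6 + h (Q(h, J) = h - 6 = -6 + h)
U(k, E) = -6 + E
q = -1130 (q = -9 - 59*(-16 + 35) = -9 - 59*19 = -9 - 1121 = -1130)
(q + U(91, 185)) - 6471 = (-1130 + (-6 + 185)) - 6471 = (-1130 + 179) - 6471 = -951 - 6471 = -7422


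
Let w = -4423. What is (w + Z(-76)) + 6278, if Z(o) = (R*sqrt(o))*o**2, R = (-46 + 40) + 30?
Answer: 1855 + 277248*I*sqrt(19) ≈ 1855.0 + 1.2085e+6*I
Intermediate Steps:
R = 24 (R = -6 + 30 = 24)
Z(o) = 24*o**(5/2) (Z(o) = (24*sqrt(o))*o**2 = 24*o**(5/2))
(w + Z(-76)) + 6278 = (-4423 + 24*(-76)**(5/2)) + 6278 = (-4423 + 24*(11552*I*sqrt(19))) + 6278 = (-4423 + 277248*I*sqrt(19)) + 6278 = 1855 + 277248*I*sqrt(19)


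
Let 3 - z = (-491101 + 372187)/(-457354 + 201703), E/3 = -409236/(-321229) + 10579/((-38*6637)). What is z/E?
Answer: 17500483540039262/25517419305334275 ≈ 0.68583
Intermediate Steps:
E = 299440479075/81015881174 (E = 3*(-409236/(-321229) + 10579/((-38*6637))) = 3*(-409236*(-1/321229) + 10579/(-252206)) = 3*(409236/321229 + 10579*(-1/252206)) = 3*(409236/321229 - 10579/252206) = 3*(99813493025/81015881174) = 299440479075/81015881174 ≈ 3.6961)
z = 216013/85217 (z = 3 - (-491101 + 372187)/(-457354 + 201703) = 3 - (-118914)/(-255651) = 3 - (-118914)*(-1)/255651 = 3 - 1*39638/85217 = 3 - 39638/85217 = 216013/85217 ≈ 2.5349)
z/E = 216013/(85217*(299440479075/81015881174)) = (216013/85217)*(81015881174/299440479075) = 17500483540039262/25517419305334275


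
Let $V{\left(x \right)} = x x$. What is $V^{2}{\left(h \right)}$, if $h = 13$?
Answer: $28561$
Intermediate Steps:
$V{\left(x \right)} = x^{2}$
$V^{2}{\left(h \right)} = \left(13^{2}\right)^{2} = 169^{2} = 28561$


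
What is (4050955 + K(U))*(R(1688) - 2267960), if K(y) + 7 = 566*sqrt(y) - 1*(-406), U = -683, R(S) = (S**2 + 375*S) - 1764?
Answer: 4912752887480 + 686342920*I*sqrt(683) ≈ 4.9128e+12 + 1.7937e+10*I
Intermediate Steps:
R(S) = -1764 + S**2 + 375*S
K(y) = 399 + 566*sqrt(y) (K(y) = -7 + (566*sqrt(y) - 1*(-406)) = -7 + (566*sqrt(y) + 406) = -7 + (406 + 566*sqrt(y)) = 399 + 566*sqrt(y))
(4050955 + K(U))*(R(1688) - 2267960) = (4050955 + (399 + 566*sqrt(-683)))*((-1764 + 1688**2 + 375*1688) - 2267960) = (4050955 + (399 + 566*(I*sqrt(683))))*((-1764 + 2849344 + 633000) - 2267960) = (4050955 + (399 + 566*I*sqrt(683)))*(3480580 - 2267960) = (4051354 + 566*I*sqrt(683))*1212620 = 4912752887480 + 686342920*I*sqrt(683)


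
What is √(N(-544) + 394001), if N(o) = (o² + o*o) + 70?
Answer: √985943 ≈ 992.95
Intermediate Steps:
N(o) = 70 + 2*o² (N(o) = (o² + o²) + 70 = 2*o² + 70 = 70 + 2*o²)
√(N(-544) + 394001) = √((70 + 2*(-544)²) + 394001) = √((70 + 2*295936) + 394001) = √((70 + 591872) + 394001) = √(591942 + 394001) = √985943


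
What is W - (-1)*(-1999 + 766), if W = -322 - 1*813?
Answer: -2368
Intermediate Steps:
W = -1135 (W = -322 - 813 = -1135)
W - (-1)*(-1999 + 766) = -1135 - (-1)*(-1999 + 766) = -1135 - (-1)*(-1233) = -1135 - 1*1233 = -1135 - 1233 = -2368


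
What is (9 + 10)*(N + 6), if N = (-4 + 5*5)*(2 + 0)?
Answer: 912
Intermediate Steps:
N = 42 (N = (-4 + 25)*2 = 21*2 = 42)
(9 + 10)*(N + 6) = (9 + 10)*(42 + 6) = 19*48 = 912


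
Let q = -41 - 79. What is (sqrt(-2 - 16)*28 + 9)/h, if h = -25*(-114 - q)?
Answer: -3/50 - 14*I*sqrt(2)/25 ≈ -0.06 - 0.79196*I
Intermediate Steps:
q = -120
h = -150 (h = -25*(-114 - 1*(-120)) = -25*(-114 + 120) = -25*6 = -150)
(sqrt(-2 - 16)*28 + 9)/h = (sqrt(-2 - 16)*28 + 9)/(-150) = (sqrt(-18)*28 + 9)*(-1/150) = ((3*I*sqrt(2))*28 + 9)*(-1/150) = (84*I*sqrt(2) + 9)*(-1/150) = (9 + 84*I*sqrt(2))*(-1/150) = -3/50 - 14*I*sqrt(2)/25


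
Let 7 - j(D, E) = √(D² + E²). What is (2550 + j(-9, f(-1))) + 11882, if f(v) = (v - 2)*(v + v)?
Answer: 14439 - 3*√13 ≈ 14428.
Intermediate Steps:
f(v) = 2*v*(-2 + v) (f(v) = (-2 + v)*(2*v) = 2*v*(-2 + v))
j(D, E) = 7 - √(D² + E²)
(2550 + j(-9, f(-1))) + 11882 = (2550 + (7 - √((-9)² + (2*(-1)*(-2 - 1))²))) + 11882 = (2550 + (7 - √(81 + (2*(-1)*(-3))²))) + 11882 = (2550 + (7 - √(81 + 6²))) + 11882 = (2550 + (7 - √(81 + 36))) + 11882 = (2550 + (7 - √117)) + 11882 = (2550 + (7 - 3*√13)) + 11882 = (2557 - 3*√13) + 11882 = 14439 - 3*√13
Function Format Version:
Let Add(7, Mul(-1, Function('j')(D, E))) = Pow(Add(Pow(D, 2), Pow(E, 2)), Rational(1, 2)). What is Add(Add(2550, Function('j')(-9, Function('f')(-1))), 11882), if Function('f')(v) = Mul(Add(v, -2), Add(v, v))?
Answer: Add(14439, Mul(-3, Pow(13, Rational(1, 2)))) ≈ 14428.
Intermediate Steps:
Function('f')(v) = Mul(2, v, Add(-2, v)) (Function('f')(v) = Mul(Add(-2, v), Mul(2, v)) = Mul(2, v, Add(-2, v)))
Function('j')(D, E) = Add(7, Mul(-1, Pow(Add(Pow(D, 2), Pow(E, 2)), Rational(1, 2))))
Add(Add(2550, Function('j')(-9, Function('f')(-1))), 11882) = Add(Add(2550, Add(7, Mul(-1, Pow(Add(Pow(-9, 2), Pow(Mul(2, -1, Add(-2, -1)), 2)), Rational(1, 2))))), 11882) = Add(Add(2550, Add(7, Mul(-1, Pow(Add(81, Pow(Mul(2, -1, -3), 2)), Rational(1, 2))))), 11882) = Add(Add(2550, Add(7, Mul(-1, Pow(Add(81, Pow(6, 2)), Rational(1, 2))))), 11882) = Add(Add(2550, Add(7, Mul(-1, Pow(Add(81, 36), Rational(1, 2))))), 11882) = Add(Add(2550, Add(7, Mul(-1, Pow(117, Rational(1, 2))))), 11882) = Add(Add(2550, Add(7, Mul(-1, Mul(3, Pow(13, Rational(1, 2)))))), 11882) = Add(Add(2550, Add(7, Mul(-3, Pow(13, Rational(1, 2))))), 11882) = Add(Add(2557, Mul(-3, Pow(13, Rational(1, 2)))), 11882) = Add(14439, Mul(-3, Pow(13, Rational(1, 2))))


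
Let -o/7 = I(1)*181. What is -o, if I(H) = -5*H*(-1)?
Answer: 6335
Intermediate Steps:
I(H) = 5*H
o = -6335 (o = -7*5*1*181 = -35*181 = -7*905 = -6335)
-o = -1*(-6335) = 6335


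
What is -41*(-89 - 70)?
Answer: 6519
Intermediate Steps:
-41*(-89 - 70) = -41*(-159) = 6519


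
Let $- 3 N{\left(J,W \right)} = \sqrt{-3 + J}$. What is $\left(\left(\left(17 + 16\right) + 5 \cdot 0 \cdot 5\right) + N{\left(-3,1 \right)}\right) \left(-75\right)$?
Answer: $-2475 + 25 i \sqrt{6} \approx -2475.0 + 61.237 i$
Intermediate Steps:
$N{\left(J,W \right)} = - \frac{\sqrt{-3 + J}}{3}$
$\left(\left(\left(17 + 16\right) + 5 \cdot 0 \cdot 5\right) + N{\left(-3,1 \right)}\right) \left(-75\right) = \left(\left(\left(17 + 16\right) + 5 \cdot 0 \cdot 5\right) - \frac{\sqrt{-3 - 3}}{3}\right) \left(-75\right) = \left(\left(33 + 0 \cdot 5\right) - \frac{\sqrt{-6}}{3}\right) \left(-75\right) = \left(\left(33 + 0\right) - \frac{i \sqrt{6}}{3}\right) \left(-75\right) = \left(33 - \frac{i \sqrt{6}}{3}\right) \left(-75\right) = -2475 + 25 i \sqrt{6}$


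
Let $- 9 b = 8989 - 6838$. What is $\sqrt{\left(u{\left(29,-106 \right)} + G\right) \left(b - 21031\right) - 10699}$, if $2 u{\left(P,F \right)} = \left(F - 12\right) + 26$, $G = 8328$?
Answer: $i \sqrt{176168839} \approx 13273.0 i$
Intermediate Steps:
$u{\left(P,F \right)} = 7 + \frac{F}{2}$ ($u{\left(P,F \right)} = \frac{\left(F - 12\right) + 26}{2} = \frac{\left(-12 + F\right) + 26}{2} = \frac{14 + F}{2} = 7 + \frac{F}{2}$)
$b = -239$ ($b = - \frac{8989 - 6838}{9} = \left(- \frac{1}{9}\right) 2151 = -239$)
$\sqrt{\left(u{\left(29,-106 \right)} + G\right) \left(b - 21031\right) - 10699} = \sqrt{\left(\left(7 + \frac{1}{2} \left(-106\right)\right) + 8328\right) \left(-239 - 21031\right) - 10699} = \sqrt{\left(\left(7 - 53\right) + 8328\right) \left(-21270\right) - 10699} = \sqrt{\left(-46 + 8328\right) \left(-21270\right) - 10699} = \sqrt{8282 \left(-21270\right) - 10699} = \sqrt{-176158140 - 10699} = \sqrt{-176168839} = i \sqrt{176168839}$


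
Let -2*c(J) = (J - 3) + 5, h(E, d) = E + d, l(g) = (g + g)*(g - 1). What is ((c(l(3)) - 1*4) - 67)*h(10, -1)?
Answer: -702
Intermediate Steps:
l(g) = 2*g*(-1 + g) (l(g) = (2*g)*(-1 + g) = 2*g*(-1 + g))
c(J) = -1 - J/2 (c(J) = -((J - 3) + 5)/2 = -((-3 + J) + 5)/2 = -(2 + J)/2 = -1 - J/2)
((c(l(3)) - 1*4) - 67)*h(10, -1) = (((-1 - 3*(-1 + 3)) - 1*4) - 67)*(10 - 1) = (((-1 - 3*2) - 4) - 67)*9 = (((-1 - ½*12) - 4) - 67)*9 = (((-1 - 6) - 4) - 67)*9 = ((-7 - 4) - 67)*9 = (-11 - 67)*9 = -78*9 = -702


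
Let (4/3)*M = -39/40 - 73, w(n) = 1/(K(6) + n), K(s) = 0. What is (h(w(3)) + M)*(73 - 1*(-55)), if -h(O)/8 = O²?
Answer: -324692/45 ≈ -7215.4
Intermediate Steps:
w(n) = 1/n (w(n) = 1/(0 + n) = 1/n)
h(O) = -8*O²
M = -8877/160 (M = 3*(-39/40 - 73)/4 = (¾)*(-2959/40) = -8877/160 ≈ -55.481)
(h(w(3)) + M)*(73 - 1*(-55)) = (-8*(1/3)² - 8877/160)*(73 - 1*(-55)) = (-8*(⅓)² - 8877/160)*(73 + 55) = (-8*⅑ - 8877/160)*128 = (-8/9 - 8877/160)*128 = -81173/1440*128 = -324692/45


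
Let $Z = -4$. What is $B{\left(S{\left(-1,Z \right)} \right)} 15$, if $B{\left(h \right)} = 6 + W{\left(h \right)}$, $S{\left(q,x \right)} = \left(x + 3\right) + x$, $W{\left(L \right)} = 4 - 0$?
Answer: $150$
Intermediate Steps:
$W{\left(L \right)} = 4$ ($W{\left(L \right)} = 4 + 0 = 4$)
$S{\left(q,x \right)} = 3 + 2 x$ ($S{\left(q,x \right)} = \left(3 + x\right) + x = 3 + 2 x$)
$B{\left(h \right)} = 10$ ($B{\left(h \right)} = 6 + 4 = 10$)
$B{\left(S{\left(-1,Z \right)} \right)} 15 = 10 \cdot 15 = 150$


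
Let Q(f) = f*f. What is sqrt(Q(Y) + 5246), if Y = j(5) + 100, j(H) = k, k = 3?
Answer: sqrt(15855) ≈ 125.92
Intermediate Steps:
j(H) = 3
Y = 103 (Y = 3 + 100 = 103)
Q(f) = f**2
sqrt(Q(Y) + 5246) = sqrt(103**2 + 5246) = sqrt(10609 + 5246) = sqrt(15855)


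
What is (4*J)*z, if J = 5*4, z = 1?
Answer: 80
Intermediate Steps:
J = 20
(4*J)*z = (4*20)*1 = 80*1 = 80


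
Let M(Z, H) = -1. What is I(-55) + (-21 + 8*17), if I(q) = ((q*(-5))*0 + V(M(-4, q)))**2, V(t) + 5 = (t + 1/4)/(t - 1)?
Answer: 8729/64 ≈ 136.39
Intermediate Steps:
V(t) = -5 + (1/4 + t)/(-1 + t) (V(t) = -5 + (t + 1/4)/(t - 1) = -5 + (t + 1/4)/(-1 + t) = -5 + (1/4 + t)/(-1 + t))
I(q) = 1369/64 (I(q) = ((q*(-5))*0 + (21 - 16*(-1))/(4*(-1 - 1)))**2 = (-5*q*0 + (1/4)*(21 + 16)/(-2))**2 = (0 + (1/4)*(-1/2)*37)**2 = (0 - 37/8)**2 = (-37/8)**2 = 1369/64)
I(-55) + (-21 + 8*17) = 1369/64 + (-21 + 8*17) = 1369/64 + (-21 + 136) = 1369/64 + 115 = 8729/64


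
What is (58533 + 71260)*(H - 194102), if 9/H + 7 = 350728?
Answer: -981749168916741/38969 ≈ -2.5193e+10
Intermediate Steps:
H = 1/38969 (H = 9/(-7 + 350728) = 9/350721 = 9*(1/350721) = 1/38969 ≈ 2.5661e-5)
(58533 + 71260)*(H - 194102) = (58533 + 71260)*(1/38969 - 194102) = 129793*(-7563960837/38969) = -981749168916741/38969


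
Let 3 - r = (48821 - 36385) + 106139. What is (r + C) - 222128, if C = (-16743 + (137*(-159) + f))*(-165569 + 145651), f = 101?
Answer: 765008450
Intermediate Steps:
r = -118572 (r = 3 - ((48821 - 36385) + 106139) = 3 - (12436 + 106139) = 3 - 1*118575 = 3 - 118575 = -118572)
C = 765349150 (C = (-16743 + (137*(-159) + 101))*(-165569 + 145651) = (-16743 + (-21783 + 101))*(-19918) = (-16743 - 21682)*(-19918) = -38425*(-19918) = 765349150)
(r + C) - 222128 = (-118572 + 765349150) - 222128 = 765230578 - 222128 = 765008450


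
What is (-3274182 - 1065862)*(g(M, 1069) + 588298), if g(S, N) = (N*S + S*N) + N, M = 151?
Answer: -3959009837020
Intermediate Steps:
g(S, N) = N + 2*N*S (g(S, N) = (N*S + N*S) + N = 2*N*S + N = N + 2*N*S)
(-3274182 - 1065862)*(g(M, 1069) + 588298) = (-3274182 - 1065862)*(1069*(1 + 2*151) + 588298) = -4340044*(1069*(1 + 302) + 588298) = -4340044*(1069*303 + 588298) = -4340044*(323907 + 588298) = -4340044*912205 = -3959009837020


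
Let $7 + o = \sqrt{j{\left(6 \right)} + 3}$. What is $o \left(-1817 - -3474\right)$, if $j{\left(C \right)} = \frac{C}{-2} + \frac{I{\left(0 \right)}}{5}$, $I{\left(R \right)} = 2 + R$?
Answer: $-11599 + \frac{1657 \sqrt{10}}{5} \approx -10551.0$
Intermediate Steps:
$j{\left(C \right)} = \frac{2}{5} - \frac{C}{2}$ ($j{\left(C \right)} = \frac{C}{-2} + \frac{2 + 0}{5} = C \left(- \frac{1}{2}\right) + 2 \cdot \frac{1}{5} = - \frac{C}{2} + \frac{2}{5} = \frac{2}{5} - \frac{C}{2}$)
$o = -7 + \frac{\sqrt{10}}{5}$ ($o = -7 + \sqrt{\left(\frac{2}{5} - 3\right) + 3} = -7 + \sqrt{- \frac{13}{5} + 3} = -7 + \sqrt{\frac{2}{5}} = -7 + \frac{\sqrt{10}}{5} \approx -6.3675$)
$o \left(-1817 - -3474\right) = \left(-7 + \frac{\sqrt{10}}{5}\right) \left(-1817 - -3474\right) = \left(-7 + \frac{\sqrt{10}}{5}\right) \left(-1817 + 3474\right) = \left(-7 + \frac{\sqrt{10}}{5}\right) 1657 = -11599 + \frac{1657 \sqrt{10}}{5}$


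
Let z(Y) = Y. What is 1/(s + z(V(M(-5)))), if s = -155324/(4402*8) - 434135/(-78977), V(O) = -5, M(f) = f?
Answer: -695313508/2721198887 ≈ -0.25552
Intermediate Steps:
s = 755368653/695313508 (s = -155324/35216 - 434135*(-1/78977) = -155324*1/35216 + 434135/78977 = -38831/8804 + 434135/78977 = 755368653/695313508 ≈ 1.0864)
1/(s + z(V(M(-5)))) = 1/(755368653/695313508 - 5) = 1/(-2721198887/695313508) = -695313508/2721198887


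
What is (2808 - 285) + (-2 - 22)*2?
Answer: 2475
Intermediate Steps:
(2808 - 285) + (-2 - 22)*2 = 2523 - 24*2 = 2523 - 48 = 2475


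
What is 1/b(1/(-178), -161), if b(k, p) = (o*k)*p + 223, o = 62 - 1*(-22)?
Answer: 89/26609 ≈ 0.0033447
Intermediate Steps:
o = 84 (o = 62 + 22 = 84)
b(k, p) = 223 + 84*k*p (b(k, p) = (84*k)*p + 223 = 84*k*p + 223 = 223 + 84*k*p)
1/b(1/(-178), -161) = 1/(223 + 84*(1/(-178))*(-161)) = 1/(223 + 84*(1*(-1/178))*(-161)) = 1/(223 + 84*(-1/178)*(-161)) = 1/(223 + 6762/89) = 1/(26609/89) = 89/26609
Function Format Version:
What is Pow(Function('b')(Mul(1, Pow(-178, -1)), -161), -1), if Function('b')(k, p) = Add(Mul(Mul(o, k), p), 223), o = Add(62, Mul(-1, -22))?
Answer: Rational(89, 26609) ≈ 0.0033447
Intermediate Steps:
o = 84 (o = Add(62, 22) = 84)
Function('b')(k, p) = Add(223, Mul(84, k, p)) (Function('b')(k, p) = Add(Mul(Mul(84, k), p), 223) = Add(Mul(84, k, p), 223) = Add(223, Mul(84, k, p)))
Pow(Function('b')(Mul(1, Pow(-178, -1)), -161), -1) = Pow(Add(223, Mul(84, Mul(1, Pow(-178, -1)), -161)), -1) = Pow(Add(223, Mul(84, Mul(1, Rational(-1, 178)), -161)), -1) = Pow(Add(223, Mul(84, Rational(-1, 178), -161)), -1) = Pow(Add(223, Rational(6762, 89)), -1) = Pow(Rational(26609, 89), -1) = Rational(89, 26609)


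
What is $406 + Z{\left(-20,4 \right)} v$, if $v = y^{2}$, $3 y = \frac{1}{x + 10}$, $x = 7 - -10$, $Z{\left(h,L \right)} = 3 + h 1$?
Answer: $\frac{2663749}{6561} \approx 406.0$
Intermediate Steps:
$Z{\left(h,L \right)} = 3 + h$
$x = 17$ ($x = 7 + 10 = 17$)
$y = \frac{1}{81}$ ($y = \frac{1}{3 \left(17 + 10\right)} = \frac{1}{3 \cdot 27} = \frac{1}{3} \cdot \frac{1}{27} = \frac{1}{81} \approx 0.012346$)
$v = \frac{1}{6561}$ ($v = \left(\frac{1}{81}\right)^{2} = \frac{1}{6561} \approx 0.00015242$)
$406 + Z{\left(-20,4 \right)} v = 406 + \left(3 - 20\right) \frac{1}{6561} = 406 - \frac{17}{6561} = \frac{2663749}{6561}$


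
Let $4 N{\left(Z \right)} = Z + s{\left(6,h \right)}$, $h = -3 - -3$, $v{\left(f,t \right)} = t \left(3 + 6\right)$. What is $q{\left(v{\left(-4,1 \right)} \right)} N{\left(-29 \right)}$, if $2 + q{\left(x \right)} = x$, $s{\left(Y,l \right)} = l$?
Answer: $- \frac{203}{4} \approx -50.75$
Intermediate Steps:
$v{\left(f,t \right)} = 9 t$ ($v{\left(f,t \right)} = t 9 = 9 t$)
$h = 0$ ($h = -3 + 3 = 0$)
$q{\left(x \right)} = -2 + x$
$N{\left(Z \right)} = \frac{Z}{4}$ ($N{\left(Z \right)} = \frac{Z + 0}{4} = \frac{Z}{4}$)
$q{\left(v{\left(-4,1 \right)} \right)} N{\left(-29 \right)} = \left(-2 + 9 \cdot 1\right) \frac{1}{4} \left(-29\right) = \left(-2 + 9\right) \left(- \frac{29}{4}\right) = 7 \left(- \frac{29}{4}\right) = - \frac{203}{4}$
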